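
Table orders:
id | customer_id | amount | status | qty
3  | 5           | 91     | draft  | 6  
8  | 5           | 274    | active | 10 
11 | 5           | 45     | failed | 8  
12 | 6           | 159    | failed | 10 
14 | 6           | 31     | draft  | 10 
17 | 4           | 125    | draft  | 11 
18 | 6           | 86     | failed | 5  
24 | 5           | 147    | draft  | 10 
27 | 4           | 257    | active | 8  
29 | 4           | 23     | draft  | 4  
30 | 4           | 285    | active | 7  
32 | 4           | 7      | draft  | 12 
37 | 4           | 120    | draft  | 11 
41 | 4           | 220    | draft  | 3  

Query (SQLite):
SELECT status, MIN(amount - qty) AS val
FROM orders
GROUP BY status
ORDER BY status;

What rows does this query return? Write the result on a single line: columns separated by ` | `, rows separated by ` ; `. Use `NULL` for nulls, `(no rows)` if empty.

For each row compute amount - qty.
Group by status; take MIN of the expression per group.
  active: ids {8, 27, 30} → MIN(amount - qty)=249
  draft: ids {3, 14, 17, 24, 29, 32, 37, 41} → MIN(amount - qty)=-5
  failed: ids {11, 12, 18} → MIN(amount - qty)=37

active | 249 ; draft | -5 ; failed | 37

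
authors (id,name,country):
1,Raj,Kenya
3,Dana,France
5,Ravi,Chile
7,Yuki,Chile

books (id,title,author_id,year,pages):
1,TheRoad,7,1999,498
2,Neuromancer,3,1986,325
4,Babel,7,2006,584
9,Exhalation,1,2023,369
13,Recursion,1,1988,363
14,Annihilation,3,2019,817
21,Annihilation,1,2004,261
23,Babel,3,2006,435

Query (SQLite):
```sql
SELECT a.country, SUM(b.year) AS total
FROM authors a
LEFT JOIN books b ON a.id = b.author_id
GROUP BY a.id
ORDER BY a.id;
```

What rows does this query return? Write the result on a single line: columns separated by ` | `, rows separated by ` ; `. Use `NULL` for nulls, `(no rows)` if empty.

LEFT JOIN keeps every authors row; unmatched ones get NULL for books columns.
Group by authors.id and compute SUM(b.year). SUM over an all-NULL group is NULL.
  1: ids {9, 13, 21} → SUM(b.year)=6015
  3: ids {2, 14, 23} → SUM(b.year)=6011
  5: ids {—} → SUM(b.year)=NULL
  7: ids {1, 4} → SUM(b.year)=4005

Kenya | 6015 ; France | 6011 ; Chile | NULL ; Chile | 4005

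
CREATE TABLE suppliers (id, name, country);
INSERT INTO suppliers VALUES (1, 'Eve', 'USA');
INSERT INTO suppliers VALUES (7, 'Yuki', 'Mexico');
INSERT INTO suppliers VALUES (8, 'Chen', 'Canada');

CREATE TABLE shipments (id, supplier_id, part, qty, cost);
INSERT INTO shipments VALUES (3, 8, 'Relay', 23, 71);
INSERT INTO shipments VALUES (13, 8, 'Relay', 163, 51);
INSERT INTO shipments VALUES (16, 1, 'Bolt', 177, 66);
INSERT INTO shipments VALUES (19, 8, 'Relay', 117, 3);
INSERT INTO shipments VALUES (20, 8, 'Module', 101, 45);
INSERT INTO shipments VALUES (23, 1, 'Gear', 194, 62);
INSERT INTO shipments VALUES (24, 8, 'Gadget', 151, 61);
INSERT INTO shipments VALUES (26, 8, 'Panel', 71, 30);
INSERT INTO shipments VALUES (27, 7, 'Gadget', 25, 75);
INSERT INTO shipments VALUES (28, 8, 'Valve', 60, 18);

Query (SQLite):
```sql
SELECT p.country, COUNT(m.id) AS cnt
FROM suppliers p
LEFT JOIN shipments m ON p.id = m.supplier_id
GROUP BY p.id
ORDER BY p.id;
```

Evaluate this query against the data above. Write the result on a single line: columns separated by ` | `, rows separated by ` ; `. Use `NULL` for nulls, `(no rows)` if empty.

USA | 2 ; Mexico | 1 ; Canada | 7

LEFT JOIN keeps every suppliers row; unmatched ones get NULL for shipments columns.
Group by suppliers.id and compute COUNT(m.id). COUNT(col) of an all-NULL group is 0.
  1: ids {16, 23} → COUNT(m.id)=2
  7: ids {27} → COUNT(m.id)=1
  8: ids {3, 13, 19, 20, 24, 26, 28} → COUNT(m.id)=7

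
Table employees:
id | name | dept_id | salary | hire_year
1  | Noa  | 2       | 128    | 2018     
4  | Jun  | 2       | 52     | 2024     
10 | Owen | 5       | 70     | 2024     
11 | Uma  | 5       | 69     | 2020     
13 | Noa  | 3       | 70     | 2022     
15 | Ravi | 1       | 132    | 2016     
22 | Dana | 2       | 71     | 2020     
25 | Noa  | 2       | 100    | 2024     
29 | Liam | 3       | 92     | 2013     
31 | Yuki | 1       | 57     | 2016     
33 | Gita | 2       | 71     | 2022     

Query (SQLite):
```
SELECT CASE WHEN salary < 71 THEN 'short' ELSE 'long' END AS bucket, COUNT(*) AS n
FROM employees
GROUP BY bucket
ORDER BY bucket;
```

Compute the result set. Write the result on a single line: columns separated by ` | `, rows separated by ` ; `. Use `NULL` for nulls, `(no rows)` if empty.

long | 6 ; short | 5

Bucket rows by salary < 71 → 'short' else 'long'; count each bucket.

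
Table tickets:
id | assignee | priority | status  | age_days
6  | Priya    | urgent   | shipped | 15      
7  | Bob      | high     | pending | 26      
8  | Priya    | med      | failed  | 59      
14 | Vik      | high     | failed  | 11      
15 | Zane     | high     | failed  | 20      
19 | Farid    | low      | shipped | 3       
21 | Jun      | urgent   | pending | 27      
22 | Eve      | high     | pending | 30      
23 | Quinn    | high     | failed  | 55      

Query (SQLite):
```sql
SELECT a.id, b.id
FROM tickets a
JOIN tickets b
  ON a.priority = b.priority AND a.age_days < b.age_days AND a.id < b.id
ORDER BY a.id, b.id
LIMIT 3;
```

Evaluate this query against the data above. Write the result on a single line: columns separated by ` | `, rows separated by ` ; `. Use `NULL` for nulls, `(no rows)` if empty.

Pairs (a,b) with same priority, a.age_days < b.age_days, a.id < b.id.
priority groups: high:{7,14,15,22,23} low:{19} med:{8} urgent:{6,21}
Ordered by (a.id, b.id); first 3.

6 | 21 ; 7 | 22 ; 7 | 23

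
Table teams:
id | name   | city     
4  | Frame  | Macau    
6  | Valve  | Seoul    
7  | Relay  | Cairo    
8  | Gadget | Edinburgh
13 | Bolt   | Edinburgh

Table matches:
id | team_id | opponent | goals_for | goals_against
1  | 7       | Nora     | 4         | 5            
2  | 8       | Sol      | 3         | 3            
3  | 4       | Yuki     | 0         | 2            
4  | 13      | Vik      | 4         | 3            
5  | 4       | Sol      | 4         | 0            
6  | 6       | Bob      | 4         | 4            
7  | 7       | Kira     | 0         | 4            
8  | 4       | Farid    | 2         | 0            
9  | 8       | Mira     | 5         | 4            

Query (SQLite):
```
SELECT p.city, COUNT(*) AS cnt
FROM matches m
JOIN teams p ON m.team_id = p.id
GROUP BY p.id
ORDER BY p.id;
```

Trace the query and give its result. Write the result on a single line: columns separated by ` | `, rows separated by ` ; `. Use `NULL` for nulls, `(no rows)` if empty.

Join each matches row to its teams via team_id.
Group joined rows by teams.id; compute COUNT(*) per group.
  4: ids {3, 5, 8} → COUNT(*)=3
  6: ids {6} → COUNT(*)=1
  7: ids {1, 7} → COUNT(*)=2
  8: ids {2, 9} → COUNT(*)=2
  13: ids {4} → COUNT(*)=1

Macau | 3 ; Seoul | 1 ; Cairo | 2 ; Edinburgh | 2 ; Edinburgh | 1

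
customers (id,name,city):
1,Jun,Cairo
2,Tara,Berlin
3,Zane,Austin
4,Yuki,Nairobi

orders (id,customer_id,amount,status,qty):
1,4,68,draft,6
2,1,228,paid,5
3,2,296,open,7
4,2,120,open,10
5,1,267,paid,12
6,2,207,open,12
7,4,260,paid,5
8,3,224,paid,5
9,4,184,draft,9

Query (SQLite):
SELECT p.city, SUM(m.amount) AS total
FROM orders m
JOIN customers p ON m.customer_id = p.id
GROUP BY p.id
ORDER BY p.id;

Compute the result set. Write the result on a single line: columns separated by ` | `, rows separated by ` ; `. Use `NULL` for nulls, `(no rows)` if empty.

Cairo | 495 ; Berlin | 623 ; Austin | 224 ; Nairobi | 512

Join each orders row to its customers via customer_id.
Group joined rows by customers.id; compute SUM(m.amount) per group.
  1: ids {2, 5} → SUM(m.amount)=495
  2: ids {3, 4, 6} → SUM(m.amount)=623
  3: ids {8} → SUM(m.amount)=224
  4: ids {1, 7, 9} → SUM(m.amount)=512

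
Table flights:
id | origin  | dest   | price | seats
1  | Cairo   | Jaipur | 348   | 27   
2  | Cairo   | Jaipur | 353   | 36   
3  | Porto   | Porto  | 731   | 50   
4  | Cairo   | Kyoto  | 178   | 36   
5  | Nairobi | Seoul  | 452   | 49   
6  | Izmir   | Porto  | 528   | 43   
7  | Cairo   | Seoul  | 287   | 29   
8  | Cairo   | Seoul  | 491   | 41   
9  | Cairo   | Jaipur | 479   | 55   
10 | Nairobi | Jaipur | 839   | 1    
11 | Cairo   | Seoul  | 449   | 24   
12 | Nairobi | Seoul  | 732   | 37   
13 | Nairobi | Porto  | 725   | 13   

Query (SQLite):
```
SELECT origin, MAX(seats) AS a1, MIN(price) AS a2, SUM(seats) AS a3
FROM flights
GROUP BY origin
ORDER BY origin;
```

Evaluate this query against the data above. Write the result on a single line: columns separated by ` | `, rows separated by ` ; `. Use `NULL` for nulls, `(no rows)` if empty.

Cairo | 55 | 178 | 248 ; Izmir | 43 | 528 | 43 ; Nairobi | 49 | 452 | 100 ; Porto | 50 | 731 | 50

Group flights by origin.
Per group compute: MAX(seats), MIN(price), SUM(seats).
  Cairo: ids {1, 2, 4, 7, 8, 9, 11} → MAX(seats)=55, MIN(price)=178, SUM(seats)=248
  Izmir: ids {6} → MAX(seats)=43, MIN(price)=528, SUM(seats)=43
  Nairobi: ids {5, 10, 12, 13} → MAX(seats)=49, MIN(price)=452, SUM(seats)=100
  Porto: ids {3} → MAX(seats)=50, MIN(price)=731, SUM(seats)=50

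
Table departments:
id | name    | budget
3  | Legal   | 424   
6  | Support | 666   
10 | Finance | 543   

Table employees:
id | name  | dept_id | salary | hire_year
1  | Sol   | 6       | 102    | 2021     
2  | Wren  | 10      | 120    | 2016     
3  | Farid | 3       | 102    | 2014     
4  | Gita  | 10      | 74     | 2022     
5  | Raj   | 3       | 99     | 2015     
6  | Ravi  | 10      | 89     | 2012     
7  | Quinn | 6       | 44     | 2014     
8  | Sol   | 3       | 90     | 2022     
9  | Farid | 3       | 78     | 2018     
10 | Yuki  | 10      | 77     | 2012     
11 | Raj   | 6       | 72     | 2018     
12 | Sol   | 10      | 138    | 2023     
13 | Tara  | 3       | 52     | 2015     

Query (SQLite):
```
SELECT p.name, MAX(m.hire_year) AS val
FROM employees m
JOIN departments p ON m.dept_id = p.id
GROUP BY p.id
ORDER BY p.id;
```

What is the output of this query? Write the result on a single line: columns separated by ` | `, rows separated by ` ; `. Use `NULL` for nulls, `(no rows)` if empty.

Join each employees row to its departments via dept_id.
Group joined rows by departments.id; compute MAX(m.hire_year) per group.
  3: ids {3, 5, 8, 9, 13} → MAX(m.hire_year)=2022
  6: ids {1, 7, 11} → MAX(m.hire_year)=2021
  10: ids {2, 4, 6, 10, 12} → MAX(m.hire_year)=2023

Legal | 2022 ; Support | 2021 ; Finance | 2023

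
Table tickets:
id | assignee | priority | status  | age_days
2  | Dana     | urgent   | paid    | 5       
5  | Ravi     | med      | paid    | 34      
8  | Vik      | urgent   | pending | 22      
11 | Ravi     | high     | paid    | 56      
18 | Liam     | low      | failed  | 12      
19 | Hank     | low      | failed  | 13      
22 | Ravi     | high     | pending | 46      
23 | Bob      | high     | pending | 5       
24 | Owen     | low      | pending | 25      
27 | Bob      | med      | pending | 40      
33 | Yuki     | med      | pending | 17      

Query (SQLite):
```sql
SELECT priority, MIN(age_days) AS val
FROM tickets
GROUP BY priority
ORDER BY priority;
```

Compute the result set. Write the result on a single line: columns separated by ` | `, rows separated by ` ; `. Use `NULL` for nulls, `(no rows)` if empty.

Partition tickets by priority; compute MIN(age_days) within each group.
  high: ids {11, 22, 23} → MIN(age_days)=5
  low: ids {18, 19, 24} → MIN(age_days)=12
  med: ids {5, 27, 33} → MIN(age_days)=17
  urgent: ids {2, 8} → MIN(age_days)=5

high | 5 ; low | 12 ; med | 17 ; urgent | 5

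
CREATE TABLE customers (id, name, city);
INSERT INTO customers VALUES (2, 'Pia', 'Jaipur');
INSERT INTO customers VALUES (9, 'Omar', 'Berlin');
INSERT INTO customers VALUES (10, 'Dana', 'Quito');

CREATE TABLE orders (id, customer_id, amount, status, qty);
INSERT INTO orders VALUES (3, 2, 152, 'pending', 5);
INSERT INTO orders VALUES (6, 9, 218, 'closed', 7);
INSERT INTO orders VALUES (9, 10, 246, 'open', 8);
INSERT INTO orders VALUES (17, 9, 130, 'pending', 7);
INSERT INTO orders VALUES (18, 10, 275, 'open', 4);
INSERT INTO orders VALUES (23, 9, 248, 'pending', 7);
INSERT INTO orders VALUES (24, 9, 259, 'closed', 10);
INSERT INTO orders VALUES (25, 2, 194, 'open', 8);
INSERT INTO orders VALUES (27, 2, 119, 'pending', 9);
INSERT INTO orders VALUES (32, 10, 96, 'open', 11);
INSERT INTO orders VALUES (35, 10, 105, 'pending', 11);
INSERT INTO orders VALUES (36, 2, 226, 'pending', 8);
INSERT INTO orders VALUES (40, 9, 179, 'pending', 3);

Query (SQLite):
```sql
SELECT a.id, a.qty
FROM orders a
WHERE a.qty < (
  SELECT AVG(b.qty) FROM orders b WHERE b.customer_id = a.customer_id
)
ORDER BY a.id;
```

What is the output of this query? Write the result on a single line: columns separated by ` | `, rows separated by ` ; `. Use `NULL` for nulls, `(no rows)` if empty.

3 | 5 ; 9 | 8 ; 18 | 4 ; 40 | 3

For each orders row a, compute AVG(qty) over rows sharing a.customer_id.
Keep row a if a.qty < that per-group AVG.
  customer_id=2: AVG(qty) = 7.5
  customer_id=9: AVG(qty) = 6.8
  customer_id=10: AVG(qty) = 8.5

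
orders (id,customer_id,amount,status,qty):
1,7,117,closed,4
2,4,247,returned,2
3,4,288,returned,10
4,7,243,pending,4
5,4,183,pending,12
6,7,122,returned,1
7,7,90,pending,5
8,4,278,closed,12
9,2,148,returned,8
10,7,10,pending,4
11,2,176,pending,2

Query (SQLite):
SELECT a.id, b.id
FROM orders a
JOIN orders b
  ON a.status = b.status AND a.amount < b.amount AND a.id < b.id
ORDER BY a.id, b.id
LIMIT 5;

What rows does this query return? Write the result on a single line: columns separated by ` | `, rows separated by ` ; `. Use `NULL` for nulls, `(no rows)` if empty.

1 | 8 ; 2 | 3 ; 6 | 9 ; 7 | 11 ; 10 | 11

Pairs (a,b) with same status, a.amount < b.amount, a.id < b.id.
status groups: closed:{1,8} pending:{4,5,7,10,11} returned:{2,3,6,9}
Ordered by (a.id, b.id); first 5.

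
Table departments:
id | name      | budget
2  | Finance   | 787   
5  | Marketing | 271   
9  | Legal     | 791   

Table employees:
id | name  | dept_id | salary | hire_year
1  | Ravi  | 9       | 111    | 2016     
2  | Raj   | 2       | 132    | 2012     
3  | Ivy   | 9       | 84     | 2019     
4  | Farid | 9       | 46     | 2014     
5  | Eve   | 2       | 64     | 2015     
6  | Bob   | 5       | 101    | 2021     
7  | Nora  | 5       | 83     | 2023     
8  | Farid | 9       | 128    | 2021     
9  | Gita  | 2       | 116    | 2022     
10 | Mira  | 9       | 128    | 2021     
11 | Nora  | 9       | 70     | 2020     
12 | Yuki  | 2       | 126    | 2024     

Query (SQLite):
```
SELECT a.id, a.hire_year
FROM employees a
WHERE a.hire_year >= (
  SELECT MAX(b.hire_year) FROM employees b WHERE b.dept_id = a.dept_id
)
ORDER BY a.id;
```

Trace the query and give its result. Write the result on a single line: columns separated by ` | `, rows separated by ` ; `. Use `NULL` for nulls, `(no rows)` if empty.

7 | 2023 ; 8 | 2021 ; 10 | 2021 ; 12 | 2024

For each employees row a, compute MAX(hire_year) over rows sharing a.dept_id.
Keep row a if a.hire_year >= that per-group MAX.
  dept_id=2: MAX(hire_year) = 2024
  dept_id=5: MAX(hire_year) = 2023
  dept_id=9: MAX(hire_year) = 2021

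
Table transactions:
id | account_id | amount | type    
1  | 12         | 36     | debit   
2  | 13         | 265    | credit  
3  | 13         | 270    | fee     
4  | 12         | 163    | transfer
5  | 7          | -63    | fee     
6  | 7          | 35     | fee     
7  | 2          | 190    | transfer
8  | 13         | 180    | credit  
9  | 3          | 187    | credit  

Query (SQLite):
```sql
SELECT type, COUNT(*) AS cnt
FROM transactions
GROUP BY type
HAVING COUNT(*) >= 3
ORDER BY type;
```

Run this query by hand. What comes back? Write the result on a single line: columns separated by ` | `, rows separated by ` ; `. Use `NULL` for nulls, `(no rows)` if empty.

credit | 3 ; fee | 3

Partition transactions by type; compute COUNT(*) within each group.
HAVING: keep groups with count ≥ 3.
  credit: ids {2, 8, 9} → COUNT(*)=3
  debit: ids {1} → COUNT(*)=1
  fee: ids {3, 5, 6} → COUNT(*)=3
  transfer: ids {4, 7} → COUNT(*)=2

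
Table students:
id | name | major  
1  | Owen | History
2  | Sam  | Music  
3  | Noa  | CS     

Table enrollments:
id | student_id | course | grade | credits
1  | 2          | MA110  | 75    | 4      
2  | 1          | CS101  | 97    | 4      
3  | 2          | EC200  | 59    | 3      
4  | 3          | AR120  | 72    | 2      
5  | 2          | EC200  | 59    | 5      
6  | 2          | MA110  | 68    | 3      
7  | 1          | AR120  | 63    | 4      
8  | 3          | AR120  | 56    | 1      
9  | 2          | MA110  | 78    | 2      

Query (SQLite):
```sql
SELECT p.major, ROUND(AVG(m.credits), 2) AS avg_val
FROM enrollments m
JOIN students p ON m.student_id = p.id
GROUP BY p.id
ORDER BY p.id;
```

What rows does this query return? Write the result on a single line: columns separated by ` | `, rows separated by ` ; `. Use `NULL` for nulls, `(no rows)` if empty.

History | 4 ; Music | 3.4 ; CS | 1.5

Join each enrollments row to its students via student_id.
Group joined rows by students.id; compute ROUND(AVG(m.credits), 2) per group.
  1: ids {2, 7} → ROUND(AVG(m.credits), 2)=4
  2: ids {1, 3, 5, 6, 9} → ROUND(AVG(m.credits), 2)=3.4
  3: ids {4, 8} → ROUND(AVG(m.credits), 2)=1.5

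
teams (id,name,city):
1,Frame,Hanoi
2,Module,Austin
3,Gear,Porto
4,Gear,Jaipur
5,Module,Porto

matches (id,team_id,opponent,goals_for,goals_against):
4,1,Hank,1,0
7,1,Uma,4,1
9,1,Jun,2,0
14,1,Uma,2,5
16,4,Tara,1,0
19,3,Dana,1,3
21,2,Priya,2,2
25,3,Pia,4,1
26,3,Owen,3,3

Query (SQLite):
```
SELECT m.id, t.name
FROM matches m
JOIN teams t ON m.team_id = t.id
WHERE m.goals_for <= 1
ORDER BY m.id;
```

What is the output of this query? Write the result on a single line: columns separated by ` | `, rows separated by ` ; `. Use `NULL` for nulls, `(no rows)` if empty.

4 | Frame ; 16 | Gear ; 19 | Gear

Each matches row matches the teams row where team_id = teams.id.
Then keep rows with m.goals_for <= 1.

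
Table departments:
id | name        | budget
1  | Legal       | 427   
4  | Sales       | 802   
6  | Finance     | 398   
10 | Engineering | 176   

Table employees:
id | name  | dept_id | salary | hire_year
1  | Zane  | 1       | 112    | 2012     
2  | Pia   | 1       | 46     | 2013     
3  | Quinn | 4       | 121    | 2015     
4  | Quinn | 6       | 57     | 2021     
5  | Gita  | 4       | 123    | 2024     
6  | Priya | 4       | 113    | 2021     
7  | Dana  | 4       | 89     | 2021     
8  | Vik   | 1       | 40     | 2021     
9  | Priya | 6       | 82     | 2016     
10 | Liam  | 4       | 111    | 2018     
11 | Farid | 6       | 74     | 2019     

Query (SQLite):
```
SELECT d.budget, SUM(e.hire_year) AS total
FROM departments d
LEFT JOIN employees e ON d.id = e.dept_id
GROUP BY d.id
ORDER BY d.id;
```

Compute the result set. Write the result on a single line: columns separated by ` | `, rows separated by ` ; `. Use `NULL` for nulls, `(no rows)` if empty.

427 | 6046 ; 802 | 10099 ; 398 | 6056 ; 176 | NULL

LEFT JOIN keeps every departments row; unmatched ones get NULL for employees columns.
Group by departments.id and compute SUM(e.hire_year). SUM over an all-NULL group is NULL.
  1: ids {1, 2, 8} → SUM(e.hire_year)=6046
  4: ids {3, 5, 6, 7, 10} → SUM(e.hire_year)=10099
  6: ids {4, 9, 11} → SUM(e.hire_year)=6056
  10: ids {—} → SUM(e.hire_year)=NULL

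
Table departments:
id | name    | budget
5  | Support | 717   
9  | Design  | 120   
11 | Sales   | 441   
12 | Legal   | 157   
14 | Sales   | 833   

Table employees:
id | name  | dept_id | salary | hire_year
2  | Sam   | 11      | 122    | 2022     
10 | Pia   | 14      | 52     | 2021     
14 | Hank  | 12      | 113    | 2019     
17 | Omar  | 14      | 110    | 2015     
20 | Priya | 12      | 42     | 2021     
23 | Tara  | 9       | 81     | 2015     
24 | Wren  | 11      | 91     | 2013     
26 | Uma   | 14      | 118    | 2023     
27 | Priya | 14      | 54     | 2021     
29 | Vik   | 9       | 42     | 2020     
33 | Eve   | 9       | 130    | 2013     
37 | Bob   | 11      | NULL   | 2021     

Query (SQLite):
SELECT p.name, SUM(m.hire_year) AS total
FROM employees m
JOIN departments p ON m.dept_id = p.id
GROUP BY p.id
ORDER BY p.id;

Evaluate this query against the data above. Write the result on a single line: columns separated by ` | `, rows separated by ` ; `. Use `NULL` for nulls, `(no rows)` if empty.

Design | 6048 ; Sales | 6056 ; Legal | 4040 ; Sales | 8080

Join each employees row to its departments via dept_id.
Group joined rows by departments.id; compute SUM(m.hire_year) per group.
  9: ids {23, 29, 33} → SUM(m.hire_year)=6048
  11: ids {2, 24, 37} → SUM(m.hire_year)=6056
  12: ids {14, 20} → SUM(m.hire_year)=4040
  14: ids {10, 17, 26, 27} → SUM(m.hire_year)=8080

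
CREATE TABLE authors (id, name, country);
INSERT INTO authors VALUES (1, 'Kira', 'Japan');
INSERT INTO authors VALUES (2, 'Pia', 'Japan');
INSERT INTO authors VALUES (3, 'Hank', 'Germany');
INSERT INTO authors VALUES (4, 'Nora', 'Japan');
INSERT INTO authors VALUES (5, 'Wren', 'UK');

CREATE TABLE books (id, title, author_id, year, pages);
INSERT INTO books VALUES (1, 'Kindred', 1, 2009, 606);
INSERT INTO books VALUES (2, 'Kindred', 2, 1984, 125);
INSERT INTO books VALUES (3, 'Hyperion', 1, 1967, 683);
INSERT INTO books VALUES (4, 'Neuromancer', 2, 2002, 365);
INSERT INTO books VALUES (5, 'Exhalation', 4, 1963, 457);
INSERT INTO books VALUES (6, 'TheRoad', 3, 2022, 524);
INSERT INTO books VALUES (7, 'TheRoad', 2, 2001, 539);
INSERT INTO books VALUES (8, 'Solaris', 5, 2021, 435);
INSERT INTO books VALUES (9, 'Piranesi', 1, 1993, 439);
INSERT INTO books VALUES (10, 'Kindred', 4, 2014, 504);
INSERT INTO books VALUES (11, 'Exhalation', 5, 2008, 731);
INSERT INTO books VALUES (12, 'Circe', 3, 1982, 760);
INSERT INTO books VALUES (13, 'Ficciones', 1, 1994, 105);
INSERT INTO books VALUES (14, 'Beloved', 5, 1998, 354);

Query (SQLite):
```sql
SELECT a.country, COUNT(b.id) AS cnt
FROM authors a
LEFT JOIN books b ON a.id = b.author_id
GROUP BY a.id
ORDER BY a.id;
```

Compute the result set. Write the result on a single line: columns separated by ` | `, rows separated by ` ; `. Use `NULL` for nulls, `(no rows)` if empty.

Japan | 4 ; Japan | 3 ; Germany | 2 ; Japan | 2 ; UK | 3

LEFT JOIN keeps every authors row; unmatched ones get NULL for books columns.
Group by authors.id and compute COUNT(b.id). COUNT(col) of an all-NULL group is 0.
  1: ids {1, 3, 9, 13} → COUNT(b.id)=4
  2: ids {2, 4, 7} → COUNT(b.id)=3
  3: ids {6, 12} → COUNT(b.id)=2
  4: ids {5, 10} → COUNT(b.id)=2
  5: ids {8, 11, 14} → COUNT(b.id)=3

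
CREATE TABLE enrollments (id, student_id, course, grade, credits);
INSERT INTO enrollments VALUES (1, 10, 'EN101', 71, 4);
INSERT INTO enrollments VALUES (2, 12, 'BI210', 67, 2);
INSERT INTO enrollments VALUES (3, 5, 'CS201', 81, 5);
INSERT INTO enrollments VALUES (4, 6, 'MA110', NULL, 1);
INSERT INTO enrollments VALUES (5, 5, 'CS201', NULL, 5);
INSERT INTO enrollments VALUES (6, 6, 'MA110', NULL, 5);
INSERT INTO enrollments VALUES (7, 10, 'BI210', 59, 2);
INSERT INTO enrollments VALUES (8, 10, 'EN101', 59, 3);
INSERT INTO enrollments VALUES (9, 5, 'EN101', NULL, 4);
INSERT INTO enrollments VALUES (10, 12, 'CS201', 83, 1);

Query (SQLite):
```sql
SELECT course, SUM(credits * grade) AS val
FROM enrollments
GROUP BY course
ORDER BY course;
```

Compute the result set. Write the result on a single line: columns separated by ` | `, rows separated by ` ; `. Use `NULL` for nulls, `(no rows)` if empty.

BI210 | 252 ; CS201 | 488 ; EN101 | 461 ; MA110 | NULL

For each row compute credits * grade.
Group by course; take SUM of the expression per group.
  BI210: ids {2, 7} → SUM(credits * grade)=252
  CS201: ids {3, 5, 10} → SUM(credits * grade)=488
  EN101: ids {1, 8, 9} → SUM(credits * grade)=461
  MA110: ids {4, 6} → SUM(credits * grade)=NULL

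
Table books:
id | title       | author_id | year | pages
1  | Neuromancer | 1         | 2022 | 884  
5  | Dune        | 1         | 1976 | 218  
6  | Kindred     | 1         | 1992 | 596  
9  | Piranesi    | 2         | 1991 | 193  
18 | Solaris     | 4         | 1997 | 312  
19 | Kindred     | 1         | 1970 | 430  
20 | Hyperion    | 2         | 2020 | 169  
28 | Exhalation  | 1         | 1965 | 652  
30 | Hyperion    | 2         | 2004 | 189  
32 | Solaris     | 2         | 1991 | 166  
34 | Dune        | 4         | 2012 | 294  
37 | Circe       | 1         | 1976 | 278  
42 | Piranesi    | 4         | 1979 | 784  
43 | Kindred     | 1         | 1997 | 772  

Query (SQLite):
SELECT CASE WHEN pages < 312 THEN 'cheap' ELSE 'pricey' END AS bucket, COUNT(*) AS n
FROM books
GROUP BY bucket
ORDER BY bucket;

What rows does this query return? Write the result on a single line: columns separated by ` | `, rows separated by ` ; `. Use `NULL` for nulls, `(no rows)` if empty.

cheap | 7 ; pricey | 7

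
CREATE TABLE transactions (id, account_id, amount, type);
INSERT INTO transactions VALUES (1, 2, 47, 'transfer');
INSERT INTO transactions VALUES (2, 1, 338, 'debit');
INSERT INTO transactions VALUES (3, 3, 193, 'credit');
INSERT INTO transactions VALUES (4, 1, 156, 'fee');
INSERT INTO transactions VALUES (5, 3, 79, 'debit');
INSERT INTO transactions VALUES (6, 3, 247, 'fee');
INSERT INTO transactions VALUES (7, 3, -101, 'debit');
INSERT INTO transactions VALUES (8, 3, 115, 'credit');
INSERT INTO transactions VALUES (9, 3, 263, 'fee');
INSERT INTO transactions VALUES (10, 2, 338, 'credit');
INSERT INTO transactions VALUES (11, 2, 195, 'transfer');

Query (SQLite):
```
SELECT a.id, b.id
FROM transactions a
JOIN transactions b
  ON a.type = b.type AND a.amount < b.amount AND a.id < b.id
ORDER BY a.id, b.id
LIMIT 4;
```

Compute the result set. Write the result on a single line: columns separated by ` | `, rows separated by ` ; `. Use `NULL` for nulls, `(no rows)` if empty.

Pairs (a,b) with same type, a.amount < b.amount, a.id < b.id.
type groups: credit:{3,8,10} debit:{2,5,7} fee:{4,6,9} transfer:{1,11}
Ordered by (a.id, b.id); first 4.

1 | 11 ; 3 | 10 ; 4 | 6 ; 4 | 9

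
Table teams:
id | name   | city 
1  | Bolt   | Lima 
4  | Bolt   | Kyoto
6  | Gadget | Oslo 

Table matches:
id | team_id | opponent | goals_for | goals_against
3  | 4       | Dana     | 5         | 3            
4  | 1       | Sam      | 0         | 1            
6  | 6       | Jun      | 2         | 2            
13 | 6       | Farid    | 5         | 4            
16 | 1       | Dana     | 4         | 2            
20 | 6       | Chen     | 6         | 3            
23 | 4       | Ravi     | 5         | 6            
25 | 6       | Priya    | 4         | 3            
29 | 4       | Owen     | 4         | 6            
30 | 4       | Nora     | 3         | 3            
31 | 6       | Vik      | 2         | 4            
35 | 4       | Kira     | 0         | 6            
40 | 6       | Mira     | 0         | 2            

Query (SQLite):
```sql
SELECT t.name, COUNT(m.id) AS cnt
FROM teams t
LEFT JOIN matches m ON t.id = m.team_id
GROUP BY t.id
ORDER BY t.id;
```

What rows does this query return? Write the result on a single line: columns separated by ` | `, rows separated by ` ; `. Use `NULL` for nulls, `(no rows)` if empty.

Bolt | 2 ; Bolt | 5 ; Gadget | 6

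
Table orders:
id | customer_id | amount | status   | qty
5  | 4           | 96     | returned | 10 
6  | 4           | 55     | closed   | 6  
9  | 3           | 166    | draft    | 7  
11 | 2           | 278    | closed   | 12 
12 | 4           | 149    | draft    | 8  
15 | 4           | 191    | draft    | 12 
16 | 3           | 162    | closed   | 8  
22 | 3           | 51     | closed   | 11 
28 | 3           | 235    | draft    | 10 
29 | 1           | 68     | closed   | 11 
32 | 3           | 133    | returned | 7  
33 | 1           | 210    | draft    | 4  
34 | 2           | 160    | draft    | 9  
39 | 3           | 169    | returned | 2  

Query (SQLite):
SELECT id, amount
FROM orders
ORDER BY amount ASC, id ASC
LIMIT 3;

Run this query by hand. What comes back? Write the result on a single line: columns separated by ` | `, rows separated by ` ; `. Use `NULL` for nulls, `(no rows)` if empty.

Sort by amount asc, tiebreak id asc: (51, id=22), (55, id=6), (68, id=29), (96, id=5), (133, id=32), (149, id=12) …. Take first 3.

22 | 51 ; 6 | 55 ; 29 | 68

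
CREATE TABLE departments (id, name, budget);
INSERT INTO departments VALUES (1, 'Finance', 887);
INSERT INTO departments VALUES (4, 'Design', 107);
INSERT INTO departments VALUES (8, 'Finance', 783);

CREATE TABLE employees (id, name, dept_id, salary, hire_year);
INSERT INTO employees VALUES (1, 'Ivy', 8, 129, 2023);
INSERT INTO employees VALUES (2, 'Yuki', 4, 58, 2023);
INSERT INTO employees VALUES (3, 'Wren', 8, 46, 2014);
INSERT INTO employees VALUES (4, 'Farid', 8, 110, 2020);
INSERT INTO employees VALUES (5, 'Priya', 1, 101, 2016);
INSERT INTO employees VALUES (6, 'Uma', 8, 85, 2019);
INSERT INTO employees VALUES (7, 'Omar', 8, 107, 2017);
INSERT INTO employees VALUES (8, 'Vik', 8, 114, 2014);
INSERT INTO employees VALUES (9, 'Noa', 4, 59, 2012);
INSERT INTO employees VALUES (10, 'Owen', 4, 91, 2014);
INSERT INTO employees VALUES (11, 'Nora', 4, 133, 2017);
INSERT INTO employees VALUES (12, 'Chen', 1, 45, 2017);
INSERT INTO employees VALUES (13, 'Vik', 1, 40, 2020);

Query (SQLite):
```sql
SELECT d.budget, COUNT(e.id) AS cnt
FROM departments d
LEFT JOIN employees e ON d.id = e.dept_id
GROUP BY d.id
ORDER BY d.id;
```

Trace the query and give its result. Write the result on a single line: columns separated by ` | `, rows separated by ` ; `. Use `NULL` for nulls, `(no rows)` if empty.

887 | 3 ; 107 | 4 ; 783 | 6

LEFT JOIN keeps every departments row; unmatched ones get NULL for employees columns.
Group by departments.id and compute COUNT(e.id). COUNT(col) of an all-NULL group is 0.
  1: ids {5, 12, 13} → COUNT(e.id)=3
  4: ids {2, 9, 10, 11} → COUNT(e.id)=4
  8: ids {1, 3, 4, 6, 7, 8} → COUNT(e.id)=6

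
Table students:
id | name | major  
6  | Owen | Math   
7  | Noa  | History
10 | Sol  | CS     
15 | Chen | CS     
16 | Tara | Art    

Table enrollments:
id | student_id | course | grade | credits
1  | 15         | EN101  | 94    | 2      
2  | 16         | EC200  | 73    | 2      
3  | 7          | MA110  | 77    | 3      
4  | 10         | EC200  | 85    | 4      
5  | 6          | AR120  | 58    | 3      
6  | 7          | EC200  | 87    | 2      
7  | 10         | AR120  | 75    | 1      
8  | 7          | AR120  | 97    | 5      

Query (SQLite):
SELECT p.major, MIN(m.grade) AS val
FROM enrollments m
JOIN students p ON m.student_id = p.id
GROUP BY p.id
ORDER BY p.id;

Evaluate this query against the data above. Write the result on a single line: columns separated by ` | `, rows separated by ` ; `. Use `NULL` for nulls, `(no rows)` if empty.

Math | 58 ; History | 77 ; CS | 75 ; CS | 94 ; Art | 73

Join each enrollments row to its students via student_id.
Group joined rows by students.id; compute MIN(m.grade) per group.
  6: ids {5} → MIN(m.grade)=58
  7: ids {3, 6, 8} → MIN(m.grade)=77
  10: ids {4, 7} → MIN(m.grade)=75
  15: ids {1} → MIN(m.grade)=94
  16: ids {2} → MIN(m.grade)=73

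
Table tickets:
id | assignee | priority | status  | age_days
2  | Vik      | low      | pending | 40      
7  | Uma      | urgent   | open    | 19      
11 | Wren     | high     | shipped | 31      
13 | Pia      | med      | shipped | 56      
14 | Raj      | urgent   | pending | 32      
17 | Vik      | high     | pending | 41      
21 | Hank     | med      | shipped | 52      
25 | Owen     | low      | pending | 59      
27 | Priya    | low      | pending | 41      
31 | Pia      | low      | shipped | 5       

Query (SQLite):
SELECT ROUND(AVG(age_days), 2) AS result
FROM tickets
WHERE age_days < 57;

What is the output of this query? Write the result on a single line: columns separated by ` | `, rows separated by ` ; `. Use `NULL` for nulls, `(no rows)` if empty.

Rows where age_days < 57 → age_days values: [40, 19, 31, 56, 32, 41, 52, 41, 5].
AVG = 317 / 9 (rounded to 2 dp).

35.22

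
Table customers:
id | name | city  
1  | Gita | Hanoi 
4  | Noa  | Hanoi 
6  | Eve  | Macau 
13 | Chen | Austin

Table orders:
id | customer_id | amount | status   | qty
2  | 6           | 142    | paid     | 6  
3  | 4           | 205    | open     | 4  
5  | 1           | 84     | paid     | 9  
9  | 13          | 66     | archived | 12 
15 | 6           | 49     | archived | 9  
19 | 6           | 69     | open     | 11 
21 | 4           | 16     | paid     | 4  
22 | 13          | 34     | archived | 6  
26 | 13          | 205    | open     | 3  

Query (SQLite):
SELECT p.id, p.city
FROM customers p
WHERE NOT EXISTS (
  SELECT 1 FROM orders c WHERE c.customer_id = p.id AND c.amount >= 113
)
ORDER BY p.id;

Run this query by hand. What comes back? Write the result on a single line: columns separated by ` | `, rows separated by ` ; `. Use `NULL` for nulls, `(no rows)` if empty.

For each customers row, check whether any orders with matching customer_id has amount >= 113.
Keep rows where that is false.

1 | Hanoi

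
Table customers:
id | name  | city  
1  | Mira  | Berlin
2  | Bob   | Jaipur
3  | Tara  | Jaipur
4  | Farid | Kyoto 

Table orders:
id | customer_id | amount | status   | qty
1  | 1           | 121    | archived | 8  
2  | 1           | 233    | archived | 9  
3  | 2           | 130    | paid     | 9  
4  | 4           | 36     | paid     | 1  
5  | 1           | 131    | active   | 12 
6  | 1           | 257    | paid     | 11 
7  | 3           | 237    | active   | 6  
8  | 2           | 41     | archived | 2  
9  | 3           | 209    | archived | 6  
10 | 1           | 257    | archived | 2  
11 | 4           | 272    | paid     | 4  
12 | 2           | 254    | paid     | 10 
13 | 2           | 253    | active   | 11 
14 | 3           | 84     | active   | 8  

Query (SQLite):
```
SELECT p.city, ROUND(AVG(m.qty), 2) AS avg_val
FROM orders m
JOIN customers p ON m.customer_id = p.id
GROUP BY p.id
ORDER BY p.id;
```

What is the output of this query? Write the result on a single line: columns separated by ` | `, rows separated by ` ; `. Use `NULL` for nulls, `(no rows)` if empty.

Join each orders row to its customers via customer_id.
Group joined rows by customers.id; compute ROUND(AVG(m.qty), 2) per group.
  1: ids {1, 2, 5, 6, 10} → ROUND(AVG(m.qty), 2)=8.4
  2: ids {3, 8, 12, 13} → ROUND(AVG(m.qty), 2)=8
  3: ids {7, 9, 14} → ROUND(AVG(m.qty), 2)=6.67
  4: ids {4, 11} → ROUND(AVG(m.qty), 2)=2.5

Berlin | 8.4 ; Jaipur | 8 ; Jaipur | 6.67 ; Kyoto | 2.5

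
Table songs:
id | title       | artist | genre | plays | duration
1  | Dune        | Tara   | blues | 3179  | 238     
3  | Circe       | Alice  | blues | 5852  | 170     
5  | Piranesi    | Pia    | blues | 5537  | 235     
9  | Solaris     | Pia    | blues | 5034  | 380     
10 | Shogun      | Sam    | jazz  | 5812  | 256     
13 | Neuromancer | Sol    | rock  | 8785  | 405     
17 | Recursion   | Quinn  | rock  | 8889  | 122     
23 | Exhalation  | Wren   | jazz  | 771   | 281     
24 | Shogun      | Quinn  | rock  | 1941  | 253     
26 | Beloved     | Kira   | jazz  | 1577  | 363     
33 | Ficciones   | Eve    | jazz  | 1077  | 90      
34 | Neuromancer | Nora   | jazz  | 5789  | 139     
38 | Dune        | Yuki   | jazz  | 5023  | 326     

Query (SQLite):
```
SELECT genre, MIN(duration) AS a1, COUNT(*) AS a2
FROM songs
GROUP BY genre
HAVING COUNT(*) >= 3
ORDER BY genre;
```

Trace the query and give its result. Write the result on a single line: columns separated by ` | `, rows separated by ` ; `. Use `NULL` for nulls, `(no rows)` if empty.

Group songs by genre.
Per group compute: MIN(duration), COUNT(*).
HAVING: drop groups with fewer than 3 rows.
  blues: ids {1, 3, 5, 9} → MIN(duration)=170, COUNT(*)=4
  jazz: ids {10, 23, 26, 33, 34, 38} → MIN(duration)=90, COUNT(*)=6
  rock: ids {13, 17, 24} → MIN(duration)=122, COUNT(*)=3

blues | 170 | 4 ; jazz | 90 | 6 ; rock | 122 | 3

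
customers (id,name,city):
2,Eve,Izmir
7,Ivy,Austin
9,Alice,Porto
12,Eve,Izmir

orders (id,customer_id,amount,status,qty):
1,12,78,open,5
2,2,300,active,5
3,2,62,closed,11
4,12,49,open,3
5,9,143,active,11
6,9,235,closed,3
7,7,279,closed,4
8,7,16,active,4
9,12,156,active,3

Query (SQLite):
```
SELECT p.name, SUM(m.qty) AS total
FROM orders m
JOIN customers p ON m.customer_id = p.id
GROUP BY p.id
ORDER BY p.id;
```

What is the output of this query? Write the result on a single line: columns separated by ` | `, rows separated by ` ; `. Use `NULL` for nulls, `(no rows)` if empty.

Join each orders row to its customers via customer_id.
Group joined rows by customers.id; compute SUM(m.qty) per group.
  2: ids {2, 3} → SUM(m.qty)=16
  7: ids {7, 8} → SUM(m.qty)=8
  9: ids {5, 6} → SUM(m.qty)=14
  12: ids {1, 4, 9} → SUM(m.qty)=11

Eve | 16 ; Ivy | 8 ; Alice | 14 ; Eve | 11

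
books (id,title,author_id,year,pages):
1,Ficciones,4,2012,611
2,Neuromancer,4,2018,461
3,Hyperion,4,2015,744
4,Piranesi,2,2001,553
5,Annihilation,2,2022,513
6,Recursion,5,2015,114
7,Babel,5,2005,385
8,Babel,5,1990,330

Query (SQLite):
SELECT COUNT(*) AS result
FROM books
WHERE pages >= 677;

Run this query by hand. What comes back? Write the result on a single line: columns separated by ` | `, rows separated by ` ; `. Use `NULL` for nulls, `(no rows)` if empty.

Rows where pages >= 677 → year values: [2015].
COUNT(*) counts rows → 1.

1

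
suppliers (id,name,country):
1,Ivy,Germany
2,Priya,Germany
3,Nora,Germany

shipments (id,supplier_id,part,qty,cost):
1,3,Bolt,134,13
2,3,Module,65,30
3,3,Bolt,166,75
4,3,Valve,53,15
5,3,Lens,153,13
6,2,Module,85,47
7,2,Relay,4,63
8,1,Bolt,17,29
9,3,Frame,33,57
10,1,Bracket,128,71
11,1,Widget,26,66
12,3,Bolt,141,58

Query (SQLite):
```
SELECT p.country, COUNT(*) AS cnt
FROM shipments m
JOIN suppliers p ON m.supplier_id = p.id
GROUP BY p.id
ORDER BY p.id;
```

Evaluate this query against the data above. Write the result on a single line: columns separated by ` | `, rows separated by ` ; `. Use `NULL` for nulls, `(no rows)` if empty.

Join each shipments row to its suppliers via supplier_id.
Group joined rows by suppliers.id; compute COUNT(*) per group.
  1: ids {8, 10, 11} → COUNT(*)=3
  2: ids {6, 7} → COUNT(*)=2
  3: ids {1, 2, 3, 4, 5, 9, 12} → COUNT(*)=7

Germany | 3 ; Germany | 2 ; Germany | 7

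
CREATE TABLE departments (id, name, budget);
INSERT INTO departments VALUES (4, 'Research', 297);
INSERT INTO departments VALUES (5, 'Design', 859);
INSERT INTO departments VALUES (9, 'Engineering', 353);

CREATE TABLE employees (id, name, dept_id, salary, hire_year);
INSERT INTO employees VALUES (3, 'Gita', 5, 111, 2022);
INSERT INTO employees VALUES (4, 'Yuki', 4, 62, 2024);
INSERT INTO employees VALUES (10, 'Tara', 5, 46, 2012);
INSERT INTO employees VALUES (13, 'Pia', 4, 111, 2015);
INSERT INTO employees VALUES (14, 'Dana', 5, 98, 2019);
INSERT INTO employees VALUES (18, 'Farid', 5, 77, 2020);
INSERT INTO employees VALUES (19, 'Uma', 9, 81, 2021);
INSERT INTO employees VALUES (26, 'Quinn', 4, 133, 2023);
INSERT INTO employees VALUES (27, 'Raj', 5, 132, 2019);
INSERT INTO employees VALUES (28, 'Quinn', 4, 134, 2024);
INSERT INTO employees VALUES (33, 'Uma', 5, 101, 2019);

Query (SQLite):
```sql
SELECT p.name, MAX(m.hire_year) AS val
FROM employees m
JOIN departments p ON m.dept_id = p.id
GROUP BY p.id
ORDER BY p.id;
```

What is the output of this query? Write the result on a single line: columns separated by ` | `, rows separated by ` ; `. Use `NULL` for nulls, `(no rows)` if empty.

Research | 2024 ; Design | 2022 ; Engineering | 2021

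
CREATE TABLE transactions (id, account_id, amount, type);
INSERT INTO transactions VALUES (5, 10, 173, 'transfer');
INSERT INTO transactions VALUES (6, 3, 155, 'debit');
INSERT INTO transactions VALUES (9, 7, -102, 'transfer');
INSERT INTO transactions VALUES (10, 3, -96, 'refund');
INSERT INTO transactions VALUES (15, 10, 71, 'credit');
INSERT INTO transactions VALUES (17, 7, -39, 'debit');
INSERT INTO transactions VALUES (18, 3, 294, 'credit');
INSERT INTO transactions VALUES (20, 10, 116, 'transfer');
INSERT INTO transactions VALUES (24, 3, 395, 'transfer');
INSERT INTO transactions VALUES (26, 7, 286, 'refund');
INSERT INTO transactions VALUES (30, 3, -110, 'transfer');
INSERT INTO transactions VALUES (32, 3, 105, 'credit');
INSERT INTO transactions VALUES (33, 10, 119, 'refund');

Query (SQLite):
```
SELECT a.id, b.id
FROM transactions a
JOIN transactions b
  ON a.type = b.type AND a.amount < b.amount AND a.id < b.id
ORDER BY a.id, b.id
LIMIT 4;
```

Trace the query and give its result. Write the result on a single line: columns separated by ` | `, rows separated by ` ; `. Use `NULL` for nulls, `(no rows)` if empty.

5 | 24 ; 9 | 20 ; 9 | 24 ; 10 | 26

Pairs (a,b) with same type, a.amount < b.amount, a.id < b.id.
type groups: credit:{15,18,32} debit:{6,17} refund:{10,26,33} transfer:{5,9,20,24,30}
Ordered by (a.id, b.id); first 4.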